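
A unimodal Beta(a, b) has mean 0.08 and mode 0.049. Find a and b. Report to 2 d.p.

a = 2.33, b = 26.77

Let s = a+b. Mean gives a = μs = 0.08s; mode gives (a−1)/(s−2) = 0.049.
Substituting: 0.08s − 1 = 0.049(s−2) = 0.049s − 0.098, so 0.031s = 0.902 and s = 29.0968.
Then a = 0.08×29.0968 = 2.33 and b = s−a = 26.77.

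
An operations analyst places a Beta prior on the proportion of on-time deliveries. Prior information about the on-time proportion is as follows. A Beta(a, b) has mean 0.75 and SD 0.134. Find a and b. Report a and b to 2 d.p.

σ² = 0.134² = 0.017956.
With s = a+b, Var = μ(1−μ)/(s+1), so s+1 = (0.75×0.25)/0.017956 = 10.4422 and s = 9.4422.
a = μs = 7.08, b = (1−μ)s = 2.36.

a = 7.08, b = 2.36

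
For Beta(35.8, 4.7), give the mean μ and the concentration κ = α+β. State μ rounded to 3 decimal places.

κ = α+β = 35.8+4.7 = 40.5; μ = α/κ = 35.8/40.5 = 0.884.

μ = 0.884, κ = 40.5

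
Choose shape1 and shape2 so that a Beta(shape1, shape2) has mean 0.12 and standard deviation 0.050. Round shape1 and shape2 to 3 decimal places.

Variance = 0.050² = 0.002500. The moment-matching identity shape1+shape2 = μ(1−μ)/Var − 1 gives
shape1+shape2 = 0.1056/0.002500 − 1 = 41.2400, so shape1 = μ·41.2400 = 4.949 and shape2 = (1−μ)·41.2400 = 36.291.

shape1 = 4.949, shape2 = 36.291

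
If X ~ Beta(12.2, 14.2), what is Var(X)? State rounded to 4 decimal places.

Var = αβ/[(α+β)²(α+β+1)] = (12.2×14.2)/(26.4²×27.4) = 173.24/19096.704 = 0.0091.

0.0091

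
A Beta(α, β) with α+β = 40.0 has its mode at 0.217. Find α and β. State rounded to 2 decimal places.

Since the density peak of Beta(α,β) is at (α−1)/(α+β−2),
α = 1 + 0.217(40.0−2) = 9.25 and β = 40.0 − 9.25 = 30.75.

α = 9.25, β = 30.75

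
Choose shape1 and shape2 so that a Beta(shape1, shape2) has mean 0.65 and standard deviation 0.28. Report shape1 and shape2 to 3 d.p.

shape1 = 1.236, shape2 = 0.666

Variance = 0.28² = 0.0784. The moment-matching identity shape1+shape2 = μ(1−μ)/Var − 1 gives
shape1+shape2 = 0.2275/0.0784 − 1 = 1.9018, so shape1 = μ·1.9018 = 1.236 and shape2 = (1−μ)·1.9018 = 0.666.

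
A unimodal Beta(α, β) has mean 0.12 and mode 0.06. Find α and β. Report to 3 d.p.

α = 1.760, β = 12.907

With s = α+β: μ = α/s and mode = (α−1)/(s−2). Eliminating α = μs,
μs − 1 = m(s−2) ⇒ s(μ−m) = 1−2m ⇒ s = 0.88/0.06 = 14.6667.
So α = μs = 1.760, β = (1−μ)s = 12.907.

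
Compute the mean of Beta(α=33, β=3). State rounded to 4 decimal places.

0.9167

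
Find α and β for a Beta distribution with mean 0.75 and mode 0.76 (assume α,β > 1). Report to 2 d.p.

With s = α+β: μ = α/s and mode = (α−1)/(s−2). Eliminating α = μs,
μs − 1 = m(s−2) ⇒ s(μ−m) = 1−2m ⇒ s = -0.52/-0.01 = 52.0000.
So α = μs = 39.00, β = (1−μ)s = 13.00.

α = 39.00, β = 13.00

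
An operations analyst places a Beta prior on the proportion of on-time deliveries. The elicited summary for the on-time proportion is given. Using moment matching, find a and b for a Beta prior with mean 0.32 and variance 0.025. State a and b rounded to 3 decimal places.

a = 2.465, b = 5.239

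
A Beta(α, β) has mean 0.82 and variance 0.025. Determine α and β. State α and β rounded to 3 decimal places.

α = 4.021, β = 0.883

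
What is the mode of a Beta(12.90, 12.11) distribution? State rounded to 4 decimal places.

0.5172

The density x^(α−1)(1−x)^(β−1) is maximised at (α−1)/(α+β−2) = 11.90/23.01 = 0.5172.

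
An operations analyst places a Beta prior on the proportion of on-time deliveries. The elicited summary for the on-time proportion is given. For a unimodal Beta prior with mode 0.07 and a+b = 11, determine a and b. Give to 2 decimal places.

Mode = (a−1)/(κ−2) with κ = a+b, so a−1 = 0.07·9 = 0.63.
a = 1.63; b = κ − a = 9.37.

a = 1.63, b = 9.37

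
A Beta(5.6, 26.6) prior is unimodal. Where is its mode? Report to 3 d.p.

0.152

The density x^(α−1)(1−x)^(β−1) is maximised at (α−1)/(α+β−2) = 4.6/30.2 = 0.152.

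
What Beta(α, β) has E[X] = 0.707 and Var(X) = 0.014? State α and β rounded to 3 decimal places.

α = 9.754, β = 4.042

Write ν = α+β; then α = μν and Var = μ(1−μ)/(ν+1).
ν = μ(1−μ)/Var − 1 = 0.207151/0.014 − 1 = 13.7965.
α = 0.707·13.7965 = 9.754, β = 0.293·13.7965 = 4.042.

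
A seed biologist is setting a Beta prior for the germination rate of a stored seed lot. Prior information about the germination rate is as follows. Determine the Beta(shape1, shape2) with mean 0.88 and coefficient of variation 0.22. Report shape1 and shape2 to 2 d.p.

shape1 = 1.60, shape2 = 0.22

Var = (CV·μ)² = (0.22×0.88)² = 0.037481.
shape1+shape2 = μ(1−μ)/Var − 1 = 0.1056/0.037481 − 1 = 1.8174.
Thus shape1 = 0.88·1.8174 = 1.60 and shape2 = 0.12·1.8174 = 0.22.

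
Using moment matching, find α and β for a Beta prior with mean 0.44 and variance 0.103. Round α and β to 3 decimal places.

α = 0.613, β = 0.780

Let s = α+β. The Beta variance is μ(1−μ)/(s+1).
So s+1 = μ(1−μ)/σ² = (0.44×0.56)/0.103 = 0.2464/0.103 = 2.3922, giving s = 1.3922.
Then α = μs = 0.44×1.3922 = 0.613 and β = (1−μ)s = 0.56×1.3922 = 0.780.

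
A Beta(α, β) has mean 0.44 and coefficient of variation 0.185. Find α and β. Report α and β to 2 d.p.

α = 15.92, β = 20.26

σ = CV·μ = 0.185×0.44 = 0.08140, so σ² = 0.006626.
s+1 = μ(1−μ)/σ² = 0.2464/0.006626 = 37.1871, so s = α+β = 36.1871.
α = μs = 15.92, β = (1−μ)s = 20.26.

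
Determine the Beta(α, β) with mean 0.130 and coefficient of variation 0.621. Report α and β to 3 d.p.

σ = CV·μ = 0.621×0.130 = 0.08073, so σ² = 0.006517.
s+1 = μ(1−μ)/σ² = 0.113100/0.006517 = 17.3537, so s = α+β = 16.3537.
α = μs = 2.126, β = (1−μ)s = 14.228.

α = 2.126, β = 14.228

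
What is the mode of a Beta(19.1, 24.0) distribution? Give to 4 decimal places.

0.4404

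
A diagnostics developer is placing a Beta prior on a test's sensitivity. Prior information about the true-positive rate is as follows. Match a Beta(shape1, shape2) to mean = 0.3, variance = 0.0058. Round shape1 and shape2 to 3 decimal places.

shape1 = 10.562, shape2 = 24.645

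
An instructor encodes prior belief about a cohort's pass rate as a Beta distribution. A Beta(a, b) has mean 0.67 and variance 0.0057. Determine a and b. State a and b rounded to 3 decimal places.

By moment matching, a+b = μ(1−μ)/σ² − 1 = (0.67·0.33)/0.0057 − 1 = 38.7895 − 1 = 37.7895.
Since a/(a+b) = μ, a = 0.67·37.7895 = 25.319 and b = 0.33·37.7895 = 12.471.

a = 25.319, b = 12.471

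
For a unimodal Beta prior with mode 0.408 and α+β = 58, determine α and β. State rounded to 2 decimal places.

α = 23.85, β = 34.15

Since the density peak of Beta(α,β) is at (α−1)/(α+β−2),
α = 1 + 0.408(58−2) = 23.85 and β = 58 − 23.85 = 34.15.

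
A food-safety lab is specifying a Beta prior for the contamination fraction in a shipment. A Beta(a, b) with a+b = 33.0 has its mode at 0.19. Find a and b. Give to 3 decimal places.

a = 6.890, b = 26.110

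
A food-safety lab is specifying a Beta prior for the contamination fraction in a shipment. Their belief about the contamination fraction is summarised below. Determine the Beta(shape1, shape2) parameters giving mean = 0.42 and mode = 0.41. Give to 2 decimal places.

shape1 = 7.56, shape2 = 10.44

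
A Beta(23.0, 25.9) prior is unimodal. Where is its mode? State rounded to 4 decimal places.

0.4691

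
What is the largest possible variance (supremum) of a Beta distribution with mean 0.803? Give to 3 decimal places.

For fixed mean μ the Beta variance is μ(1−μ)/(α+β+1), increasing as α+β decreases.
Its least upper bound (not attained) is μ(1−μ) = 0.803·0.197 = 0.158.

0.158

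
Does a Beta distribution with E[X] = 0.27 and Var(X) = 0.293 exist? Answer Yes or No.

No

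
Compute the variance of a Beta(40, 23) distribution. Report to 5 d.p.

Var = αβ/[(α+β)²(α+β+1)] = (40×23)/(63²×64) = 920/254016 = 0.00362.

0.00362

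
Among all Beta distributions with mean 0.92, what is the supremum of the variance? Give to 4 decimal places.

0.0736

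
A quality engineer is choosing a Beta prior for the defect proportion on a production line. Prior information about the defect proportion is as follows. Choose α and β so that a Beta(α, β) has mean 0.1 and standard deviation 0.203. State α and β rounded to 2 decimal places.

First σ² = 0.041209. Setting α = μn, β = (1−μ)n with n = α+β,
μ(1−μ)/(n+1) = 0.041209 ⇒ n+1 = 0.09/0.041209 = 2.1840 ⇒ n = 1.1840.
Hence α = 0.1×1.1840 = 0.12, β = 0.9×1.1840 = 1.07.

α = 0.12, β = 1.07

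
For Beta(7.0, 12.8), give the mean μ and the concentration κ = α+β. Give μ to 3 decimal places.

μ = 0.354, κ = 19.8

κ = α+β = 7.0+12.8 = 19.8; μ = α/κ = 7.0/19.8 = 0.354.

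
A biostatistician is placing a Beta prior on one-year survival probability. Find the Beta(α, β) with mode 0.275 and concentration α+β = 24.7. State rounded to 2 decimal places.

Since the density peak of Beta(α,β) is at (α−1)/(α+β−2),
α = 1 + 0.275(24.7−2) = 7.24 and β = 24.7 − 7.24 = 17.46.

α = 7.24, β = 17.46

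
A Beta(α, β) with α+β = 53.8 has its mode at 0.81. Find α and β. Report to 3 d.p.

For α,β>1 the mode is (α−1)/(α+β−2), so α = mode·(κ−2)+1 = 0.81×51.8+1 = 42.958.
And β = (1−mode)·(κ−2)+1 = 0.19×51.8+1 = 10.842.

α = 42.958, β = 10.842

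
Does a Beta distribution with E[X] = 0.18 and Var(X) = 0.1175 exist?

Yes

The Beta variance bound is σ² < μ(1−μ).
Here μ(1−μ) = 0.18×0.82 = 0.1476, and 0.1175 < 0.1476.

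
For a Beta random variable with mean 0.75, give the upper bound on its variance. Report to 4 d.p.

Var = μ(1−μ)/(α+β+1), which approaches μ(1−μ) as α+β → 0.
So the supremum is μ(1−μ) = 0.75×0.25 = 0.1875.

0.1875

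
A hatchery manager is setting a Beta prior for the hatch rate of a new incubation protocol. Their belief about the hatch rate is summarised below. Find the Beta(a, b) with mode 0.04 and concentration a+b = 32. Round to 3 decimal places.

a = 2.200, b = 29.800

For a,b>1 the mode is (a−1)/(a+b−2), so a = mode·(κ−2)+1 = 0.04×30+1 = 2.200.
And b = (1−mode)·(κ−2)+1 = 0.96×30+1 = 29.800.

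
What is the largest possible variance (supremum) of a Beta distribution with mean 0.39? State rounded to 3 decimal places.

0.238

Var = μ(1−μ)/(α+β+1), which approaches μ(1−μ) as α+β → 0.
So the supremum is μ(1−μ) = 0.39×0.61 = 0.238.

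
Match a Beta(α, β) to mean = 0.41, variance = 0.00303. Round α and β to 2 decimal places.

By moment matching, α+β = μ(1−μ)/σ² − 1 = (0.41·0.59)/0.00303 − 1 = 79.8350 − 1 = 78.8350.
Since α/(α+β) = μ, α = 0.41·78.8350 = 32.32 and β = 0.59·78.8350 = 46.51.

α = 32.32, β = 46.51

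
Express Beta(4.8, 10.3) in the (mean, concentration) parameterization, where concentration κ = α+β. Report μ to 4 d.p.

μ = 0.3179, κ = 15.1

κ = α+β = 4.8+10.3 = 15.1; μ = α/κ = 4.8/15.1 = 0.3179.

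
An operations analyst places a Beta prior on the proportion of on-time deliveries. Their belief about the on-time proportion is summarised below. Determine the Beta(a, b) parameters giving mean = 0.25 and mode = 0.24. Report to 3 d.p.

a = 13.000, b = 39.000

Let s = a+b. Mean gives a = μs = 0.25s; mode gives (a−1)/(s−2) = 0.24.
Substituting: 0.25s − 1 = 0.24(s−2) = 0.24s − 0.48, so 0.01s = 0.52 and s = 52.0000.
Then a = 0.25×52.0000 = 13.000 and b = s−a = 39.000.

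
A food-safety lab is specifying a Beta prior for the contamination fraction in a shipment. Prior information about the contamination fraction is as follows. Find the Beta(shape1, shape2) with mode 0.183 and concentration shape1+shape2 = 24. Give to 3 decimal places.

shape1 = 5.026, shape2 = 18.974

Mode = (shape1−1)/(κ−2) with κ = shape1+shape2, so shape1−1 = 0.183·22 = 4.026.
shape1 = 5.026; shape2 = κ − shape1 = 18.974.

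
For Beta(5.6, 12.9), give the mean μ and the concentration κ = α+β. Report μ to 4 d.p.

μ = 0.3027, κ = 18.5

κ = α+β = 5.6+12.9 = 18.5; μ = α/κ = 5.6/18.5 = 0.3027.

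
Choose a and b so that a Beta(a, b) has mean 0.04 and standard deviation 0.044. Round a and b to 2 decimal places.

Variance = 0.044² = 0.001936. The moment-matching identity a+b = μ(1−μ)/Var − 1 gives
a+b = 0.0384/0.001936 − 1 = 18.8347, so a = μ·18.8347 = 0.75 and b = (1−μ)·18.8347 = 18.08.

a = 0.75, b = 18.08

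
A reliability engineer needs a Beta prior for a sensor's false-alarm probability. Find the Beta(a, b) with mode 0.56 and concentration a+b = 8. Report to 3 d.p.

Mode = (a−1)/(κ−2) with κ = a+b, so a−1 = 0.56·6 = 3.360.
a = 4.360; b = κ − a = 3.640.

a = 4.360, b = 3.640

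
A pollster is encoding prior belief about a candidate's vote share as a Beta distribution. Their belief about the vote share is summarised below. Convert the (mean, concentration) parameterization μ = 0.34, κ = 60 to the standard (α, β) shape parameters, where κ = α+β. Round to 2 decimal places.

Split κ in proportion μ : (1−μ): α = 0.34·60 = 20.40, β = 60 − 20.40 = 39.60.

α = 20.40, β = 39.60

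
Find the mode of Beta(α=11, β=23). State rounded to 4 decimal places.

0.3125

With α,β > 1, mode = (α−1)/(α+β−2) = 10/32 = 0.3125.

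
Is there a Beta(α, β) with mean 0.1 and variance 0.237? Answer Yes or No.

For any Beta, Var(X) < E[X]·(1−E[X]).
Here μ(1−μ) = 0.1×0.9 = 0.09, and 0.237 ≥ 0.09.

No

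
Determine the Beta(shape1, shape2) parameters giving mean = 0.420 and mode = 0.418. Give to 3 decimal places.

Let s = shape1+shape2. Mean gives shape1 = μs = 0.420s; mode gives (shape1−1)/(s−2) = 0.418.
Substituting: 0.420s − 1 = 0.418(s−2) = 0.418s − 0.836, so 0.002s = 0.164 and s = 82.0000.
Then shape1 = 0.420×82.0000 = 34.440 and shape2 = s−shape1 = 47.560.

shape1 = 34.440, shape2 = 47.560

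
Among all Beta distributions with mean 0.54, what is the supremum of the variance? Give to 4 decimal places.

Var = μ(1−μ)/(α+β+1), which approaches μ(1−μ) as α+β → 0.
So the supremum is μ(1−μ) = 0.54×0.46 = 0.2484.

0.2484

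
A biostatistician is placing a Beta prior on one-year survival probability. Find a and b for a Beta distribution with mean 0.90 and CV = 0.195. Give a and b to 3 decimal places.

a = 1.730, b = 0.192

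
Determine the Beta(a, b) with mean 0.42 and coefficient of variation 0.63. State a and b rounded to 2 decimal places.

a = 1.04, b = 1.44

Var = (CV·μ)² = (0.63×0.42)² = 0.070013.
a+b = μ(1−μ)/Var − 1 = 0.2436/0.070013 − 1 = 2.4793.
Thus a = 0.42·2.4793 = 1.04 and b = 0.58·2.4793 = 1.44.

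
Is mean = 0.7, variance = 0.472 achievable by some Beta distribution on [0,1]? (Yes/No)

No

A Beta with mean μ has variance μ(1−μ)/(α+β+1) < μ(1−μ).
Here μ(1−μ) = 0.7×0.3 = 0.21, and 0.472 ≥ 0.21.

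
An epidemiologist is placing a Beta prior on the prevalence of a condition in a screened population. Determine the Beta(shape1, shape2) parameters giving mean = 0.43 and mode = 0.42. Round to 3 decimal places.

Let s = shape1+shape2. Mean gives shape1 = μs = 0.43s; mode gives (shape1−1)/(s−2) = 0.42.
Substituting: 0.43s − 1 = 0.42(s−2) = 0.42s − 0.84, so 0.01s = 0.16 and s = 16.0000.
Then shape1 = 0.43×16.0000 = 6.880 and shape2 = s−shape1 = 9.120.

shape1 = 6.880, shape2 = 9.120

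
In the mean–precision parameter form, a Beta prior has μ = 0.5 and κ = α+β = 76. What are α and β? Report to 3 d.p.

Split κ in proportion μ : (1−μ): α = 0.5·76 = 38.000, β = 76 − 38.000 = 38.000.

α = 38.000, β = 38.000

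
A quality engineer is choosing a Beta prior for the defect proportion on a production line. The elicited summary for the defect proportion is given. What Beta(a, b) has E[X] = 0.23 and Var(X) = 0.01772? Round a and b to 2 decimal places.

By moment matching, a+b = μ(1−μ)/σ² − 1 = (0.23·0.77)/0.01772 − 1 = 9.9944 − 1 = 8.9944.
Since a/(a+b) = μ, a = 0.23·8.9944 = 2.07 and b = 0.77·8.9944 = 6.93.

a = 2.07, b = 6.93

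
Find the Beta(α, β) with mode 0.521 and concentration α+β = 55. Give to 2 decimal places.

For α,β>1 the mode is (α−1)/(α+β−2), so α = mode·(κ−2)+1 = 0.521×53+1 = 28.61.
And β = (1−mode)·(κ−2)+1 = 0.479×53+1 = 26.39.

α = 28.61, β = 26.39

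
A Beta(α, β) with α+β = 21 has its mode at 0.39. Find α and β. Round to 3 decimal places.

Since the density peak of Beta(α,β) is at (α−1)/(α+β−2),
α = 1 + 0.39(21−2) = 8.410 and β = 21 − 8.410 = 12.590.

α = 8.410, β = 12.590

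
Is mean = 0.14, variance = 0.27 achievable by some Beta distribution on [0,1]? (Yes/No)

No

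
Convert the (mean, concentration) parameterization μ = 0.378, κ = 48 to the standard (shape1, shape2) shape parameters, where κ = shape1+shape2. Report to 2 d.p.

shape1 = μκ = 0.378×48 = 18.14 and shape2 = (1−μ)κ = 0.622×48 = 29.86.

shape1 = 18.14, shape2 = 29.86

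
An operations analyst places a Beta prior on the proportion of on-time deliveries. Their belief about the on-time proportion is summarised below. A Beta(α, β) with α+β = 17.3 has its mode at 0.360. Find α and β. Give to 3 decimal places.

α = 6.508, β = 10.792

For α,β>1 the mode is (α−1)/(α+β−2), so α = mode·(κ−2)+1 = 0.360×15.3+1 = 6.508.
And β = (1−mode)·(κ−2)+1 = 0.640×15.3+1 = 10.792.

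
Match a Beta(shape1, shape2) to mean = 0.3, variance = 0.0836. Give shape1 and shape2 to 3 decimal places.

shape1 = 0.454, shape2 = 1.058

Write ν = shape1+shape2; then shape1 = μν and Var = μ(1−μ)/(ν+1).
ν = μ(1−μ)/Var − 1 = 0.21/0.0836 − 1 = 1.5120.
shape1 = 0.3·1.5120 = 0.454, shape2 = 0.7·1.5120 = 1.058.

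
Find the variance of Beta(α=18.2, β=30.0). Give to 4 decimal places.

μ = 18.2/48.2 = 0.377593; Var = μ(1−μ)/(α+β+1) = 0.2350166/49.2 = 0.0048.

0.0048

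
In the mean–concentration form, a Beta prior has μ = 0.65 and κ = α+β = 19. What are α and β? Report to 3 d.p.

α = 12.350, β = 6.650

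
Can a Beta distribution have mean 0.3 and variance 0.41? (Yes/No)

A Beta with mean μ has variance μ(1−μ)/(α+β+1) < μ(1−μ).
Here μ(1−μ) = 0.3×0.7 = 0.21, and 0.41 ≥ 0.21.

No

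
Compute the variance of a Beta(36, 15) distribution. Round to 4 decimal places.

α+β = 51 and αβ = 540, so Var = αβ/[(α+β)²(α+β+1)] = 540/135252 = 0.0040.

0.0040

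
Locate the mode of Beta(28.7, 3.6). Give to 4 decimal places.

The density x^(α−1)(1−x)^(β−1) is maximised at (α−1)/(α+β−2) = 27.7/30.3 = 0.9142.

0.9142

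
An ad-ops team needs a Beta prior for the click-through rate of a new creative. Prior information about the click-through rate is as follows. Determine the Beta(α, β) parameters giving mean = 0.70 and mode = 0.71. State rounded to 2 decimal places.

α = 29.40, β = 12.60

With s = α+β: μ = α/s and mode = (α−1)/(s−2). Eliminating α = μs,
μs − 1 = m(s−2) ⇒ s(μ−m) = 1−2m ⇒ s = -0.42/-0.01 = 42.0000.
So α = μs = 29.40, β = (1−μ)s = 12.60.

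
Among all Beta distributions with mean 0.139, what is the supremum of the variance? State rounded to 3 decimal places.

Var = μ(1−μ)/(α+β+1), which approaches μ(1−μ) as α+β → 0.
So the supremum is μ(1−μ) = 0.139×0.861 = 0.120.

0.120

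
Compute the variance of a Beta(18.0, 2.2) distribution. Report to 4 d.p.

0.0046

α+β = 20.2 and αβ = 39.60, so Var = αβ/[(α+β)²(α+β+1)] = 39.60/8650.448 = 0.0046.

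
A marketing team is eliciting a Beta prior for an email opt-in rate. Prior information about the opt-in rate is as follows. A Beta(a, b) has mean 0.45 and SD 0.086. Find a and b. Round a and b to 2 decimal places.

First σ² = 0.007396. Setting a = μn, b = (1−μ)n with n = a+b,
μ(1−μ)/(n+1) = 0.007396 ⇒ n+1 = 0.2475/0.007396 = 33.4640 ⇒ n = 32.4640.
Hence a = 0.45×32.4640 = 14.61, b = 0.55×32.4640 = 17.86.

a = 14.61, b = 17.86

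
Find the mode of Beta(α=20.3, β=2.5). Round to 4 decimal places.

0.9279

With α,β > 1, mode = (α−1)/(α+β−2) = 19.3/20.8 = 0.9279.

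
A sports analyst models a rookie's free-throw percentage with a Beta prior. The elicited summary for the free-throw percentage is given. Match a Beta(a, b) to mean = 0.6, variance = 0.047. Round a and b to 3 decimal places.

By moment matching, a+b = μ(1−μ)/σ² − 1 = (0.6·0.4)/0.047 − 1 = 5.1064 − 1 = 4.1064.
Since a/(a+b) = μ, a = 0.6·4.1064 = 2.464 and b = 0.4·4.1064 = 1.643.

a = 2.464, b = 1.643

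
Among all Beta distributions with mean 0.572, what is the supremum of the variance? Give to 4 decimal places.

Var = μ(1−μ)/(α+β+1), which approaches μ(1−μ) as α+β → 0.
So the supremum is μ(1−μ) = 0.572×0.428 = 0.2448.

0.2448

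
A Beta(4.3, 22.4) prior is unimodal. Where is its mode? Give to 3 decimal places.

0.134

With α,β > 1, mode = (α−1)/(α+β−2) = 3.3/24.7 = 0.134.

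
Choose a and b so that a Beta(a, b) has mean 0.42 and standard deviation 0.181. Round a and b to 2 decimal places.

a = 2.70, b = 3.73

σ² = 0.181² = 0.032761.
With s = a+b, Var = μ(1−μ)/(s+1), so s+1 = (0.42×0.58)/0.032761 = 7.4357 and s = 6.4357.
a = μs = 2.70, b = (1−μ)s = 3.73.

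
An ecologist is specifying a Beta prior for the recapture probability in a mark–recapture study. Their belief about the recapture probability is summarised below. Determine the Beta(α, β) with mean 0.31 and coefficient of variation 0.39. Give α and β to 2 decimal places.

α = 4.23, β = 9.41

Var = (CV·μ)² = (0.39×0.31)² = 0.014617.
α+β = μ(1−μ)/Var − 1 = 0.2139/0.014617 − 1 = 13.6338.
Thus α = 0.31·13.6338 = 4.23 and β = 0.69·13.6338 = 9.41.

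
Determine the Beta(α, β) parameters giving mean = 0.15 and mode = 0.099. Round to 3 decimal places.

Let s = α+β. Mean gives α = μs = 0.15s; mode gives (α−1)/(s−2) = 0.099.
Substituting: 0.15s − 1 = 0.099(s−2) = 0.099s − 0.198, so 0.051s = 0.802 and s = 15.7255.
Then α = 0.15×15.7255 = 2.359 and β = s−α = 13.367.

α = 2.359, β = 13.367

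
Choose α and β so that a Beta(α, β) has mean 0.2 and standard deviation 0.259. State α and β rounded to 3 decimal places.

α = 0.277, β = 1.108

First σ² = 0.067081. Setting α = μn, β = (1−μ)n with n = α+β,
μ(1−μ)/(n+1) = 0.067081 ⇒ n+1 = 0.16/0.067081 = 2.3852 ⇒ n = 1.3852.
Hence α = 0.2×1.3852 = 0.277, β = 0.8×1.3852 = 1.108.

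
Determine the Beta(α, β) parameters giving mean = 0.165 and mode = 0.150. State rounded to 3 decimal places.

α = 7.700, β = 38.967

Let s = α+β. Mean gives α = μs = 0.165s; mode gives (α−1)/(s−2) = 0.150.
Substituting: 0.165s − 1 = 0.150(s−2) = 0.150s − 0.300, so 0.015s = 0.700 and s = 46.6667.
Then α = 0.165×46.6667 = 7.700 and β = s−α = 38.967.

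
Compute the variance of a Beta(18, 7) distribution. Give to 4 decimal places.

α+β = 25 and αβ = 126, so Var = αβ/[(α+β)²(α+β+1)] = 126/16250 = 0.0078.

0.0078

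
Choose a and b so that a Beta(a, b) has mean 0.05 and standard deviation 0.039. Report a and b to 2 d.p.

Variance = 0.039² = 0.001521. The moment-matching identity a+b = μ(1−μ)/Var − 1 gives
a+b = 0.0475/0.001521 − 1 = 30.2295, so a = μ·30.2295 = 1.51 and b = (1−μ)·30.2295 = 28.72.

a = 1.51, b = 28.72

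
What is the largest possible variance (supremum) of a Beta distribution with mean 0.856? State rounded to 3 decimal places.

Var = μ(1−μ)/(α+β+1), which approaches μ(1−μ) as α+β → 0.
So the supremum is μ(1−μ) = 0.856×0.144 = 0.123.

0.123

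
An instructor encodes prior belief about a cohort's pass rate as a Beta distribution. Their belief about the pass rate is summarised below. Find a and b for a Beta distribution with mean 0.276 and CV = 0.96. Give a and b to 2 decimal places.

a = 0.51, b = 1.34

Var = (CV·μ)² = (0.96×0.276)² = 0.070204.
a+b = μ(1−μ)/Var − 1 = 0.199824/0.070204 − 1 = 1.8463.
Thus a = 0.276·1.8463 = 0.51 and b = 0.724·1.8463 = 1.34.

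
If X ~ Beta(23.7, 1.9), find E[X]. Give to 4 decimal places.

0.9258

The Beta mean is α/(α+β) = 23.7/(23.7+1.9) = 0.9258.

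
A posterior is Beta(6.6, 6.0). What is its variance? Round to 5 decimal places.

0.01834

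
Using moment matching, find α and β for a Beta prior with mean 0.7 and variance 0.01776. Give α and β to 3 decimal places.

Let s = α+β. The Beta variance is μ(1−μ)/(s+1).
So s+1 = μ(1−μ)/σ² = (0.7×0.3)/0.01776 = 0.21/0.01776 = 11.8243, giving s = 10.8243.
Then α = μs = 0.7×10.8243 = 7.577 and β = (1−μ)s = 0.3×10.8243 = 3.247.

α = 7.577, β = 3.247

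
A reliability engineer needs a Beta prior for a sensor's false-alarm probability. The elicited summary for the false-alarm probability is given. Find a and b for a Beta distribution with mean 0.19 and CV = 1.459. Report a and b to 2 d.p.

Var = (CV·μ)² = (1.459×0.19)² = 0.076845.
a+b = μ(1−μ)/Var − 1 = 0.1539/0.076845 − 1 = 1.0027.
Thus a = 0.19·1.0027 = 0.19 and b = 0.81·1.0027 = 0.81.

a = 0.19, b = 0.81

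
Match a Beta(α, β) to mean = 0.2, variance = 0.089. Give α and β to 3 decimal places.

α = 0.160, β = 0.638

By moment matching, α+β = μ(1−μ)/σ² − 1 = (0.2·0.8)/0.089 − 1 = 1.7978 − 1 = 0.7978.
Since α/(α+β) = μ, α = 0.2·0.7978 = 0.160 and β = 0.8·0.7978 = 0.638.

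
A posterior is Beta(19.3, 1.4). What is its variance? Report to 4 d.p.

0.0029

μ = 19.3/20.7 = 0.932367; Var = μ(1−μ)/(α+β+1) = 0.0630586/21.7 = 0.0029.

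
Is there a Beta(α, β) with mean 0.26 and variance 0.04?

The Beta variance bound is σ² < μ(1−μ).
Here μ(1−μ) = 0.26×0.74 = 0.1924, and 0.04 < 0.1924.

Yes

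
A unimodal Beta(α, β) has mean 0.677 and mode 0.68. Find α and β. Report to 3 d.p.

Let s = α+β. Mean gives α = μs = 0.677s; mode gives (α−1)/(s−2) = 0.68.
Substituting: 0.677s − 1 = 0.68(s−2) = 0.68s − 1.36, so -0.003s = -0.36 and s = 120.0000.
Then α = 0.677×120.0000 = 81.240 and β = s−α = 38.760.

α = 81.240, β = 38.760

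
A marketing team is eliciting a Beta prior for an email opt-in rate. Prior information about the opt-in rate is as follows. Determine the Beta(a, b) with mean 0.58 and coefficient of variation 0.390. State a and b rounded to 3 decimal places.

a = 2.181, b = 1.580

σ = CV·μ = 0.390×0.58 = 0.22620, so σ² = 0.051166.
s+1 = μ(1−μ)/σ² = 0.2436/0.051166 = 4.7609, so s = a+b = 3.7609.
a = μs = 2.181, b = (1−μ)s = 1.580.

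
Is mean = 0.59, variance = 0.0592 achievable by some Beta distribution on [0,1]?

The Beta variance bound is σ² < μ(1−μ).
Here μ(1−μ) = 0.59×0.41 = 0.2419, and 0.0592 < 0.2419.

Yes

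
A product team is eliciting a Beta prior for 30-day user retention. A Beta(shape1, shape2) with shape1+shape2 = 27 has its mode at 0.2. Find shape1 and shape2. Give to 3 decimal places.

shape1 = 6.000, shape2 = 21.000

For shape1,shape2>1 the mode is (shape1−1)/(shape1+shape2−2), so shape1 = mode·(κ−2)+1 = 0.2×25+1 = 6.000.
And shape2 = (1−mode)·(κ−2)+1 = 0.8×25+1 = 21.000.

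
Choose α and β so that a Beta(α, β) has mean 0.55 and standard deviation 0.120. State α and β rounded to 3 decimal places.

α = 8.903, β = 7.284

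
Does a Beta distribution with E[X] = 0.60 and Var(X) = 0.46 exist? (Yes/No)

The Beta variance bound is σ² < μ(1−μ).
Here μ(1−μ) = 0.60×0.40 = 0.2400, and 0.46 ≥ 0.2400.

No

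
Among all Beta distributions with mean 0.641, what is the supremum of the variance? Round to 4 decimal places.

Var = μ(1−μ)/(α+β+1), which approaches μ(1−μ) as α+β → 0.
So the supremum is μ(1−μ) = 0.641×0.359 = 0.2301.

0.2301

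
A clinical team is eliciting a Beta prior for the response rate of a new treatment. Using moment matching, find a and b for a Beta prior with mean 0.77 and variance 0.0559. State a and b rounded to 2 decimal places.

a = 1.67, b = 0.50

Write ν = a+b; then a = μν and Var = μ(1−μ)/(ν+1).
ν = μ(1−μ)/Var − 1 = 0.1771/0.0559 − 1 = 2.1682.
a = 0.77·2.1682 = 1.67, b = 0.23·2.1682 = 0.50.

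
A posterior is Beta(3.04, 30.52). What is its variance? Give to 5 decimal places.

0.00238

Var = αβ/[(α+β)²(α+β+1)] = (3.04×30.52)/(33.56²×34.56) = 92.7808/38924.015616 = 0.00238.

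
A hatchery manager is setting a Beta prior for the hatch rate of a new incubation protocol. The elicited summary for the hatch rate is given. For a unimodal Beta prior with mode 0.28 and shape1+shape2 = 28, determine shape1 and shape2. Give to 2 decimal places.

Since the density peak of Beta(shape1,shape2) is at (shape1−1)/(shape1+shape2−2),
shape1 = 1 + 0.28(28−2) = 8.28 and shape2 = 28 − 8.28 = 19.72.

shape1 = 8.28, shape2 = 19.72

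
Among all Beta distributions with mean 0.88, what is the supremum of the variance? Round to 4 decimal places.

0.1056

Var = μ(1−μ)/(α+β+1), which approaches μ(1−μ) as α+β → 0.
So the supremum is μ(1−μ) = 0.88×0.12 = 0.1056.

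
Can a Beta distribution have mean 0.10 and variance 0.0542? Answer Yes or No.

Yes

The Beta variance bound is σ² < μ(1−μ).
Here μ(1−μ) = 0.10×0.90 = 0.0900, and 0.0542 < 0.0900.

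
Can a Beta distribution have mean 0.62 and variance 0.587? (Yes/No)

No

For any Beta, Var(X) < E[X]·(1−E[X]).
Here μ(1−μ) = 0.62×0.38 = 0.2356, and 0.587 ≥ 0.2356.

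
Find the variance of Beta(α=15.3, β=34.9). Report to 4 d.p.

0.0041

μ = 15.3/50.2 = 0.304781; Var = μ(1−μ)/(α+β+1) = 0.2118895/51.2 = 0.0041.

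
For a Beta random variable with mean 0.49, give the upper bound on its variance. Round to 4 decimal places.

0.2499

Var = μ(1−μ)/(α+β+1), which approaches μ(1−μ) as α+β → 0.
So the supremum is μ(1−μ) = 0.49×0.51 = 0.2499.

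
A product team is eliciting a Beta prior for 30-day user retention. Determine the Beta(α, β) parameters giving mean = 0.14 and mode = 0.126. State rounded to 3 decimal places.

α = 7.480, β = 45.949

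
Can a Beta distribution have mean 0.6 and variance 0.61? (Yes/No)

No

For any Beta, Var(X) < E[X]·(1−E[X]).
Here μ(1−μ) = 0.6×0.4 = 0.24, and 0.61 ≥ 0.24.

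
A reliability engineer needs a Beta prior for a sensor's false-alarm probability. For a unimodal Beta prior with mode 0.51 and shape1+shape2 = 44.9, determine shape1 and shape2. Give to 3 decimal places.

shape1 = 22.879, shape2 = 22.021

Mode = (shape1−1)/(κ−2) with κ = shape1+shape2, so shape1−1 = 0.51·42.9 = 21.879.
shape1 = 22.879; shape2 = κ − shape1 = 22.021.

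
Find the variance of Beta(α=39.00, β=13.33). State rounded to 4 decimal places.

0.0036

Var = αβ/[(α+β)²(α+β+1)] = (39.00×13.33)/(52.33²×53.33) = 519.8700/146040.413237 = 0.0036.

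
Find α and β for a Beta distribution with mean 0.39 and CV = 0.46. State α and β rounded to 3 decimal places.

α = 2.493, β = 3.899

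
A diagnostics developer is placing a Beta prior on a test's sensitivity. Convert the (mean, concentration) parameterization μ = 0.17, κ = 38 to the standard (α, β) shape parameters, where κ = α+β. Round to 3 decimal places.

α = μκ = 0.17×38 = 6.460 and β = (1−μ)κ = 0.83×38 = 31.540.

α = 6.460, β = 31.540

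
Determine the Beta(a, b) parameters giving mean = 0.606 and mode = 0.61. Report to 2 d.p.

With s = a+b: μ = a/s and mode = (a−1)/(s−2). Eliminating a = μs,
μs − 1 = m(s−2) ⇒ s(μ−m) = 1−2m ⇒ s = -0.22/-0.004 = 55.0000.
So a = μs = 33.33, b = (1−μ)s = 21.67.

a = 33.33, b = 21.67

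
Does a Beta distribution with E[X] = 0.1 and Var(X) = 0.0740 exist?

Yes

A Beta with mean μ has variance μ(1−μ)/(α+β+1) < μ(1−μ).
Here μ(1−μ) = 0.1×0.9 = 0.09, and 0.0740 < 0.09.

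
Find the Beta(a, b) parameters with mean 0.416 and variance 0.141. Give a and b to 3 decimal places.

a = 0.301, b = 0.422

Let s = a+b. The Beta variance is μ(1−μ)/(s+1).
So s+1 = μ(1−μ)/σ² = (0.416×0.584)/0.141 = 0.242944/0.141 = 1.7230, giving s = 0.7230.
Then a = μs = 0.416×0.7230 = 0.301 and b = (1−μ)s = 0.584×0.7230 = 0.422.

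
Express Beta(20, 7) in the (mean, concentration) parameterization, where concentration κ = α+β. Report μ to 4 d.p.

κ = α+β = 20+7 = 27; μ = α/κ = 20/27 = 0.7407.

μ = 0.7407, κ = 27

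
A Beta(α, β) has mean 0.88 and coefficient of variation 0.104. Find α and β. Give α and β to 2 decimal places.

α = 10.21, β = 1.39

σ = CV·μ = 0.104×0.88 = 0.09152, so σ² = 0.008376.
s+1 = μ(1−μ)/σ² = 0.1056/0.008376 = 12.6076, so s = α+β = 11.6076.
α = μs = 10.21, β = (1−μ)s = 1.39.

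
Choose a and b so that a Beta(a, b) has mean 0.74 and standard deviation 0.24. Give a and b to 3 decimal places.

a = 1.732, b = 0.608

Variance = 0.24² = 0.0576. The moment-matching identity a+b = μ(1−μ)/Var − 1 gives
a+b = 0.1924/0.0576 − 1 = 2.3403, so a = μ·2.3403 = 1.732 and b = (1−μ)·2.3403 = 0.608.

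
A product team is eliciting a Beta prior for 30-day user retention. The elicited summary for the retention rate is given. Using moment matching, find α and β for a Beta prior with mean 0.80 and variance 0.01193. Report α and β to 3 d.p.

α = 9.929, β = 2.482

Write ν = α+β; then α = μν and Var = μ(1−μ)/(ν+1).
ν = μ(1−μ)/Var − 1 = 0.1600/0.01193 − 1 = 12.4116.
α = 0.80·12.4116 = 9.929, β = 0.20·12.4116 = 2.482.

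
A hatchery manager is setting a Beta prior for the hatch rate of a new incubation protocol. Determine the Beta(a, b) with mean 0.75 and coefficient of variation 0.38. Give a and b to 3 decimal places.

a = 0.981, b = 0.327

Var = (CV·μ)² = (0.38×0.75)² = 0.081225.
a+b = μ(1−μ)/Var − 1 = 0.1875/0.081225 − 1 = 1.3084.
Thus a = 0.75·1.3084 = 0.981 and b = 0.25·1.3084 = 0.327.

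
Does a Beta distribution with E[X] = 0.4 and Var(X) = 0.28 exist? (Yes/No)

No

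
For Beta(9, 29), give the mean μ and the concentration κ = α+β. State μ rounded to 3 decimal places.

κ = α+β = 9+29 = 38; μ = α/κ = 9/38 = 0.237.

μ = 0.237, κ = 38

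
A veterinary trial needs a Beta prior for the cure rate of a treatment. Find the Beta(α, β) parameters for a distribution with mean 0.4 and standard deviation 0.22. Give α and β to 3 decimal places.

α = 1.583, β = 2.375

First σ² = 0.0484. Setting α = μn, β = (1−μ)n with n = α+β,
μ(1−μ)/(n+1) = 0.0484 ⇒ n+1 = 0.24/0.0484 = 4.9587 ⇒ n = 3.9587.
Hence α = 0.4×3.9587 = 1.583, β = 0.6×3.9587 = 2.375.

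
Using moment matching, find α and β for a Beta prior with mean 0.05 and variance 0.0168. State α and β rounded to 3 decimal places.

Write ν = α+β; then α = μν and Var = μ(1−μ)/(ν+1).
ν = μ(1−μ)/Var − 1 = 0.0475/0.0168 − 1 = 1.8274.
α = 0.05·1.8274 = 0.091, β = 0.95·1.8274 = 1.736.

α = 0.091, β = 1.736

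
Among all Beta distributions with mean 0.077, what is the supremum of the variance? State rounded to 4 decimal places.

Var = μ(1−μ)/(α+β+1), which approaches μ(1−μ) as α+β → 0.
So the supremum is μ(1−μ) = 0.077×0.923 = 0.0711.

0.0711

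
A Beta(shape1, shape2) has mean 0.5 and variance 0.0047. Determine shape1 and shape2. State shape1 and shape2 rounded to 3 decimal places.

shape1 = 26.096, shape2 = 26.096

Let s = shape1+shape2. The Beta variance is μ(1−μ)/(s+1).
So s+1 = μ(1−μ)/σ² = (0.5×0.5)/0.0047 = 0.25/0.0047 = 53.1915, giving s = 52.1915.
Then shape1 = μs = 0.5×52.1915 = 26.096 and shape2 = (1−μ)s = 0.5×52.1915 = 26.096.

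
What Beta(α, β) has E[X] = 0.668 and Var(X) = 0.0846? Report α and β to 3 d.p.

α = 1.083, β = 0.538

Write ν = α+β; then α = μν and Var = μ(1−μ)/(ν+1).
ν = μ(1−μ)/Var − 1 = 0.221776/0.0846 − 1 = 1.6215.
α = 0.668·1.6215 = 1.083, β = 0.332·1.6215 = 0.538.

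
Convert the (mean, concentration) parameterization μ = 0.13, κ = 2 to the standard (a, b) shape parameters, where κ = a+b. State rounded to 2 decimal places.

a = 0.26, b = 1.74

a = μκ = 0.13×2 = 0.26 and b = (1−μ)κ = 0.87×2 = 1.74.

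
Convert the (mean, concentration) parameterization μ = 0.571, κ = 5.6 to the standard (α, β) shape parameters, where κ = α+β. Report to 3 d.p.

α = μκ = 0.571×5.6 = 3.198 and β = (1−μ)κ = 0.429×5.6 = 2.402.

α = 3.198, β = 2.402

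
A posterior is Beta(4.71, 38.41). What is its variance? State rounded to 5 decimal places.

μ = 4.71/43.12 = 0.109230; Var = μ(1−μ)/(α+β+1) = 0.0972989/44.12 = 0.00221.

0.00221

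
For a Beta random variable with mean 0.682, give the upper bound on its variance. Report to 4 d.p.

0.2169

Var = μ(1−μ)/(α+β+1), which approaches μ(1−μ) as α+β → 0.
So the supremum is μ(1−μ) = 0.682×0.318 = 0.2169.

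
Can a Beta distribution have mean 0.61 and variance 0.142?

Yes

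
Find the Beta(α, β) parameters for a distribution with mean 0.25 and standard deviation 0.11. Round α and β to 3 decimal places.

σ² = 0.11² = 0.0121.
With s = α+β, Var = μ(1−μ)/(s+1), so s+1 = (0.25×0.75)/0.0121 = 15.4959 and s = 14.4959.
α = μs = 3.624, β = (1−μ)s = 10.872.

α = 3.624, β = 10.872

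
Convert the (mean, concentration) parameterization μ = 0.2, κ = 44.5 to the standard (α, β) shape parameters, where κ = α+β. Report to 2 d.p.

α = 8.90, β = 35.60

α = μκ = 0.2×44.5 = 8.90 and β = (1−μ)κ = 0.8×44.5 = 35.60.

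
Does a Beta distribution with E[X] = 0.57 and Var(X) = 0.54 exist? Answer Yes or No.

No

A Beta with mean μ has variance μ(1−μ)/(α+β+1) < μ(1−μ).
Here μ(1−μ) = 0.57×0.43 = 0.2451, and 0.54 ≥ 0.2451.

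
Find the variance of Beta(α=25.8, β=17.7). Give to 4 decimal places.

0.0054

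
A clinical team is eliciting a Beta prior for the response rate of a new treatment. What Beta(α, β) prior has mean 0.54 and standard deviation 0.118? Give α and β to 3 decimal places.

α = 9.093, β = 7.746

σ² = 0.118² = 0.013924.
With s = α+β, Var = μ(1−μ)/(s+1), so s+1 = (0.54×0.46)/0.013924 = 17.8397 and s = 16.8397.
α = μs = 9.093, β = (1−μ)s = 7.746.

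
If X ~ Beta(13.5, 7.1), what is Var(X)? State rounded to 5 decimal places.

Var = αβ/[(α+β)²(α+β+1)] = (13.5×7.1)/(20.6²×21.6) = 95.85/9166.176 = 0.01046.

0.01046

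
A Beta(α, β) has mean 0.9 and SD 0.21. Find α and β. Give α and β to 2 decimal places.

σ² = 0.21² = 0.0441.
With s = α+β, Var = μ(1−μ)/(s+1), so s+1 = (0.9×0.1)/0.0441 = 2.0408 and s = 1.0408.
α = μs = 0.94, β = (1−μ)s = 0.10.

α = 0.94, β = 0.10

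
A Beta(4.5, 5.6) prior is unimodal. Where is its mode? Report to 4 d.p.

0.4321

With α,β > 1, mode = (α−1)/(α+β−2) = 3.5/8.1 = 0.4321.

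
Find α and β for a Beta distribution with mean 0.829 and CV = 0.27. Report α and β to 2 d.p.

α = 1.52, β = 0.31

σ = CV·μ = 0.27×0.829 = 0.22383, so σ² = 0.050100.
s+1 = μ(1−μ)/σ² = 0.141759/0.050100 = 2.8295, so s = α+β = 1.8295.
α = μs = 1.52, β = (1−μ)s = 0.31.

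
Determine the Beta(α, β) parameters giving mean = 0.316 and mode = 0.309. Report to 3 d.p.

α = 17.245, β = 37.327

With s = α+β: μ = α/s and mode = (α−1)/(s−2). Eliminating α = μs,
μs − 1 = m(s−2) ⇒ s(μ−m) = 1−2m ⇒ s = 0.382/0.007 = 54.5714.
So α = μs = 17.245, β = (1−μ)s = 37.327.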